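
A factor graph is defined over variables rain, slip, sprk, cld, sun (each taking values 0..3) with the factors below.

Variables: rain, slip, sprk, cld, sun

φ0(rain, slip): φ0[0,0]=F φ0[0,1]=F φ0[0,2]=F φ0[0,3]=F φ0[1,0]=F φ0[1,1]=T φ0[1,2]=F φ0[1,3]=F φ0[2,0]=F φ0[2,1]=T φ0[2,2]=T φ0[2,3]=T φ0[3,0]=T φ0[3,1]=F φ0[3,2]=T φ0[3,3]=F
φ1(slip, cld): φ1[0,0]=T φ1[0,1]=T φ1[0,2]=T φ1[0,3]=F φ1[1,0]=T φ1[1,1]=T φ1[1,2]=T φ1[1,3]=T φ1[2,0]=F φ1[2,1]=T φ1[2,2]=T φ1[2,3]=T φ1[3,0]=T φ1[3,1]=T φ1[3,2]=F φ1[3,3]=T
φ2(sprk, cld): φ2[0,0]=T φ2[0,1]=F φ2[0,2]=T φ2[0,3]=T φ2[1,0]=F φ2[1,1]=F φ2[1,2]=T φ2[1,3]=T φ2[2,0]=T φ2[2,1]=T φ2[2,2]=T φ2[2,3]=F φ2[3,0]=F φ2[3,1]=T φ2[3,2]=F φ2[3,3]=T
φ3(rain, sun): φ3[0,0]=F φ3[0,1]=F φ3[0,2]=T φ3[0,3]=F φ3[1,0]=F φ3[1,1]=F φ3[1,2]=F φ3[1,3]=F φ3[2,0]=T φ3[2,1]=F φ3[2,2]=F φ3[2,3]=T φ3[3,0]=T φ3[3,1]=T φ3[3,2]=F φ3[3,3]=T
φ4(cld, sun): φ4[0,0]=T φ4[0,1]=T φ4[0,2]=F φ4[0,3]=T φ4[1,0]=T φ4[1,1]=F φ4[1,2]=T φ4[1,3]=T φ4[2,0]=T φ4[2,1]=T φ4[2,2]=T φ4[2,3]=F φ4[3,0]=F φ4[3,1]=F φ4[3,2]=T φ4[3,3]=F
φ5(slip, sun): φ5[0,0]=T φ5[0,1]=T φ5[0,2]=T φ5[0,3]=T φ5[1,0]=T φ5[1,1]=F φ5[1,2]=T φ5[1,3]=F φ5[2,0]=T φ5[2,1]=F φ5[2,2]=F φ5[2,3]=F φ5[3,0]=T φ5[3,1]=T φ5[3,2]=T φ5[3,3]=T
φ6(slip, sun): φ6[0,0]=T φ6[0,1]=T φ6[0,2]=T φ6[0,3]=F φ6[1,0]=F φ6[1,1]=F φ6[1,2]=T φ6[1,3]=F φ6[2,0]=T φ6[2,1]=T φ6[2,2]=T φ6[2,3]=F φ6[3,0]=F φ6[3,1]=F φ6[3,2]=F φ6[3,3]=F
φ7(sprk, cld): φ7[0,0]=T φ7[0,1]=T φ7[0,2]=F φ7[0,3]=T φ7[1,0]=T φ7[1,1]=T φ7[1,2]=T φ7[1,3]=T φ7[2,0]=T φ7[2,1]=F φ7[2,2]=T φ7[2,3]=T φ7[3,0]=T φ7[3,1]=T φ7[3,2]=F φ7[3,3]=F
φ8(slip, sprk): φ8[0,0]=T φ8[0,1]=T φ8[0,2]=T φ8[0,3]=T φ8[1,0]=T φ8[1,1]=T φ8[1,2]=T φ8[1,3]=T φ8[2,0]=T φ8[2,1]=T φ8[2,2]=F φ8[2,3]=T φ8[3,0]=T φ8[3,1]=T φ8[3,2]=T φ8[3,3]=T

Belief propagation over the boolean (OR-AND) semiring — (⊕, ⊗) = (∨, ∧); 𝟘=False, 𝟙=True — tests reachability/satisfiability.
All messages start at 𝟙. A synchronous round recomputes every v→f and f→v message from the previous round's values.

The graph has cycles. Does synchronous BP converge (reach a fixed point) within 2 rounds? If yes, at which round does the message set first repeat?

init: all messages = 𝟙 over 4 values
r1 m[φ0→rain] = [F, T, T, T]
r1 m[φ0→slip] = [T, T, T, T]
r1 m[φ1→slip] = [T, T, T, T]
r1 m[φ1→cld] = [T, T, T, T]
r1 m[φ2→sprk] = [T, T, T, T]
r1 m[φ2→cld] = [T, T, T, T]
r1 m[φ3→rain] = [T, F, T, T]
r1 m[φ3→sun] = [T, T, T, T]
r1 m[φ4→cld] = [T, T, T, T]
r1 m[φ4→sun] = [T, T, T, T]
r1 m[φ5→slip] = [T, T, T, T]
r1 m[φ5→sun] = [T, T, T, T]
r1 m[φ6→slip] = [T, T, T, F]
r1 m[φ6→sun] = [T, T, T, F]
r1 m[φ7→sprk] = [T, T, T, T]
r1 m[φ7→cld] = [T, T, T, T]
r1 m[φ8→slip] = [T, T, T, T]
r1 m[φ8→sprk] = [T, T, T, T]
r1 m[rain→φ0] = [T, T, T, T]
r1 m[rain→φ3] = [T, T, T, T]
r1 m[slip→φ0] = [T, T, T, T]
r1 m[slip→φ1] = [T, T, T, T]
r1 m[slip→φ5] = [T, T, T, T]
r1 m[slip→φ6] = [T, T, T, T]
r1 m[slip→φ8] = [T, T, T, T]
r1 m[sprk→φ2] = [T, T, T, T]
r1 m[sprk→φ7] = [T, T, T, T]
r1 m[sprk→φ8] = [T, T, T, T]
r1 m[cld→φ1] = [T, T, T, T]
r1 m[cld→φ2] = [T, T, T, T]
r1 m[cld→φ4] = [T, T, T, T]
r1 m[cld→φ7] = [T, T, T, T]
r1 m[sun→φ3] = [T, T, T, T]
r1 m[sun→φ4] = [T, T, T, T]
r1 m[sun→φ5] = [T, T, T, T]
r1 m[sun→φ6] = [T, T, T, T]
r2 m[φ0→rain] = [F, T, T, T]
r2 m[φ0→slip] = [T, T, T, T]
r2 m[φ1→slip] = [T, T, T, T]
r2 m[φ1→cld] = [T, T, T, T]
r2 m[φ2→sprk] = [T, T, T, T]
r2 m[φ2→cld] = [T, T, T, T]
r2 m[φ3→rain] = [T, F, T, T]
r2 m[φ3→sun] = [T, T, T, T]
r2 m[φ4→cld] = [T, T, T, T]
r2 m[φ4→sun] = [T, T, T, T]
r2 m[φ5→slip] = [T, T, T, T]
r2 m[φ5→sun] = [T, T, T, T]
r2 m[φ6→slip] = [T, T, T, F]
r2 m[φ6→sun] = [T, T, T, F]
r2 m[φ7→sprk] = [T, T, T, T]
r2 m[φ7→cld] = [T, T, T, T]
r2 m[φ8→slip] = [T, T, T, T]
r2 m[φ8→sprk] = [T, T, T, T]
r2 m[rain→φ0] = [T, F, T, T]
r2 m[rain→φ3] = [F, T, T, T]
r2 m[slip→φ0] = [T, T, T, F]
r2 m[slip→φ1] = [T, T, T, F]
r2 m[slip→φ5] = [T, T, T, F]
r2 m[slip→φ6] = [T, T, T, T]
r2 m[slip→φ8] = [T, T, T, F]
r2 m[sprk→φ2] = [T, T, T, T]
r2 m[sprk→φ7] = [T, T, T, T]
r2 m[sprk→φ8] = [T, T, T, T]
r2 m[cld→φ1] = [T, T, T, T]
r2 m[cld→φ2] = [T, T, T, T]
r2 m[cld→φ4] = [T, T, T, T]
r2 m[cld→φ7] = [T, T, T, T]
r2 m[sun→φ3] = [T, T, T, F]
r2 m[sun→φ4] = [T, T, T, F]
r2 m[sun→φ5] = [T, T, T, F]
r2 m[sun→φ6] = [T, T, T, T]
no fixed point within 2 rounds

NOT CONVERGED within 2 rounds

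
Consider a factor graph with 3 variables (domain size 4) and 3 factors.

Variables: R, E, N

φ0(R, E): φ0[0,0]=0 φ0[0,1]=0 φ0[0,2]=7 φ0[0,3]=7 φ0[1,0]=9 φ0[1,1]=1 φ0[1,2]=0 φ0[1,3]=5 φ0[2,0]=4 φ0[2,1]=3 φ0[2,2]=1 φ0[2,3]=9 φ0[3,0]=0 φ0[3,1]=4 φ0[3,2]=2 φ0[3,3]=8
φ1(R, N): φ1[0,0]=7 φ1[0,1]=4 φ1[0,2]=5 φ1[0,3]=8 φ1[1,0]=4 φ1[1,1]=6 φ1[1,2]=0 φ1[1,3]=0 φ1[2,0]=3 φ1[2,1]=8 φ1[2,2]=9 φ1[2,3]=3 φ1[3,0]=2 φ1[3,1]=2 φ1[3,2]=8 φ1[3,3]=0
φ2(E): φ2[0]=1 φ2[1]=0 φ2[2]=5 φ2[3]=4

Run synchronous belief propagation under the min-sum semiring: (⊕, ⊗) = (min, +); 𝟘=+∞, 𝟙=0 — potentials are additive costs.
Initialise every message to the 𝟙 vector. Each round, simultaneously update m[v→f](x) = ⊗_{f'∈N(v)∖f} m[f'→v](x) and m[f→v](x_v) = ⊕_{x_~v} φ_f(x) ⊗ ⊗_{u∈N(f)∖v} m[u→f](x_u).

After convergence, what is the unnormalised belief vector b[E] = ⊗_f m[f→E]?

init: all messages = 𝟙 over 4 values
r1 m[φ0→R] = [0, 0, 1, 0]
r1 m[φ0→E] = [0, 0, 0, 5]
r1 m[φ1→R] = [4, 0, 3, 0]
r1 m[φ1→N] = [2, 2, 0, 0]
r1 m[φ2→E] = [1, 0, 5, 4]
r1 m[R→φ0] = [0, 0, 0, 0]
r1 m[R→φ1] = [0, 0, 0, 0]
r1 m[E→φ0] = [0, 0, 0, 0]
r1 m[E→φ2] = [0, 0, 0, 0]
r1 m[N→φ1] = [0, 0, 0, 0]
r2 m[φ0→R] = [0, 0, 1, 0]
r2 m[φ0→E] = [0, 0, 0, 5]
r2 m[φ1→R] = [4, 0, 3, 0]
r2 m[φ1→N] = [2, 2, 0, 0]
r2 m[φ2→E] = [1, 0, 5, 4]
r2 m[R→φ0] = [4, 0, 3, 0]
r2 m[R→φ1] = [0, 0, 1, 0]
r2 m[E→φ0] = [1, 0, 5, 4]
r2 m[E→φ2] = [0, 0, 0, 5]
r2 m[N→φ1] = [0, 0, 0, 0]
r3 m[φ0→R] = [0, 1, 3, 1]
r3 m[φ0→E] = [0, 1, 0, 5]
r3 m[φ1→R] = [4, 0, 3, 0]
r3 m[φ1→N] = [2, 2, 0, 0]
r3 m[φ2→E] = [1, 0, 5, 4]
r3 m[R→φ0] = [4, 0, 3, 0]
r3 m[R→φ1] = [0, 0, 1, 0]
r3 m[E→φ0] = [1, 0, 5, 4]
r3 m[E→φ2] = [0, 0, 0, 5]
r3 m[N→φ1] = [0, 0, 0, 0]
r4 m[φ0→R] = [0, 1, 3, 1]
r4 m[φ0→E] = [0, 1, 0, 5]
r4 m[φ1→R] = [4, 0, 3, 0]
r4 m[φ1→N] = [2, 2, 0, 0]
r4 m[φ2→E] = [1, 0, 5, 4]
r4 m[R→φ0] = [4, 0, 3, 0]
r4 m[R→φ1] = [0, 1, 3, 1]
r4 m[E→φ0] = [1, 0, 5, 4]
r4 m[E→φ2] = [0, 1, 0, 5]
r4 m[N→φ1] = [0, 0, 0, 0]
r5 m[φ0→R] = [0, 1, 3, 1]
r5 m[φ0→E] = [0, 1, 0, 5]
r5 m[φ1→R] = [4, 0, 3, 0]
r5 m[φ1→N] = [3, 3, 1, 1]
r5 m[φ2→E] = [1, 0, 5, 4]
r5 m[R→φ0] = [4, 0, 3, 0]
r5 m[R→φ1] = [0, 1, 3, 1]
r5 m[E→φ0] = [1, 0, 5, 4]
r5 m[E→φ2] = [0, 1, 0, 5]
r5 m[N→φ1] = [0, 0, 0, 0]
r6 m[φ0→R] = [0, 1, 3, 1]
r6 m[φ0→E] = [0, 1, 0, 5]
r6 m[φ1→R] = [4, 0, 3, 0]
r6 m[φ1→N] = [3, 3, 1, 1]
r6 m[φ2→E] = [1, 0, 5, 4]
r6 m[R→φ0] = [4, 0, 3, 0]
r6 m[R→φ1] = [0, 1, 3, 1]
r6 m[E→φ0] = [1, 0, 5, 4]
r6 m[E→φ2] = [0, 1, 0, 5]
r6 m[N→φ1] = [0, 0, 0, 0]
fixed point reached at round 6
b[E] = ⊗ incoming = [1, 1, 5, 9]

b[E] = [1, 1, 5, 9]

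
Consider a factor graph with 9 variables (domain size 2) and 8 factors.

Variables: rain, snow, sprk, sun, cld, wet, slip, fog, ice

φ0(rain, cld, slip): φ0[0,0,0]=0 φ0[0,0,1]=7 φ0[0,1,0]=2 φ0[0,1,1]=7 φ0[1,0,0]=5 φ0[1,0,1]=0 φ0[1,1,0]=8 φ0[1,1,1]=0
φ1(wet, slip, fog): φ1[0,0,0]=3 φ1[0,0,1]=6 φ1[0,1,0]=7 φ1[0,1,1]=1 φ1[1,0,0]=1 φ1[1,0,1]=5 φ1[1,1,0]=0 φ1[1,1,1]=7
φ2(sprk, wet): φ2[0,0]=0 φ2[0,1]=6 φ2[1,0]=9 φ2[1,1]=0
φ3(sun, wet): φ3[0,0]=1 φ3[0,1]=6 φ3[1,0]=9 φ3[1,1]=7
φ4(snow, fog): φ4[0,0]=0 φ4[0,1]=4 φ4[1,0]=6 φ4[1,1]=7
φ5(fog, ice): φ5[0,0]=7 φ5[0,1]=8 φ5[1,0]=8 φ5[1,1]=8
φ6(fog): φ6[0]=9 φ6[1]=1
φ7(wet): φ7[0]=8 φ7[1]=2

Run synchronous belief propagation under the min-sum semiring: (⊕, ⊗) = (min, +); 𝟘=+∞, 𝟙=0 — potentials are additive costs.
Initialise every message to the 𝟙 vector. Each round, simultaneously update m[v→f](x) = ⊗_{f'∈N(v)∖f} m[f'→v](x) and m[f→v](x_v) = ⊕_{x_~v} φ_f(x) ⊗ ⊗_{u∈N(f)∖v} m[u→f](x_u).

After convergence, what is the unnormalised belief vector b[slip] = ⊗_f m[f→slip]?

init: all messages = 𝟙 over 2 values
r1 m[φ0→rain] = [0, 0]
r1 m[φ0→cld] = [0, 0]
r1 m[φ0→slip] = [0, 0]
r1 m[φ1→wet] = [1, 0]
r1 m[φ1→slip] = [1, 0]
r1 m[φ1→fog] = [0, 1]
r1 m[φ2→sprk] = [0, 0]
r1 m[φ2→wet] = [0, 0]
r1 m[φ3→sun] = [1, 7]
r1 m[φ3→wet] = [1, 6]
r1 m[φ4→snow] = [0, 6]
r1 m[φ4→fog] = [0, 4]
r1 m[φ5→fog] = [7, 8]
r1 m[φ5→ice] = [7, 8]
r1 m[φ6→fog] = [9, 1]
r1 m[φ7→wet] = [8, 2]
r1 m[rain→φ0] = [0, 0]
r1 m[snow→φ4] = [0, 0]
r1 m[sprk→φ2] = [0, 0]
r1 m[sun→φ3] = [0, 0]
r1 m[cld→φ0] = [0, 0]
r1 m[wet→φ1] = [0, 0]
r1 m[wet→φ2] = [0, 0]
r1 m[wet→φ3] = [0, 0]
r1 m[wet→φ7] = [0, 0]
r1 m[slip→φ0] = [0, 0]
r1 m[slip→φ1] = [0, 0]
r1 m[fog→φ1] = [0, 0]
r1 m[fog→φ4] = [0, 0]
r1 m[fog→φ5] = [0, 0]
r1 m[fog→φ6] = [0, 0]
r1 m[ice→φ5] = [0, 0]
r2 m[φ0→rain] = [0, 0]
r2 m[φ0→cld] = [0, 0]
r2 m[φ0→slip] = [0, 0]
r2 m[φ1→wet] = [1, 0]
r2 m[φ1→slip] = [1, 0]
r2 m[φ1→fog] = [0, 1]
r2 m[φ2→sprk] = [0, 0]
r2 m[φ2→wet] = [0, 0]
r2 m[φ3→sun] = [1, 7]
r2 m[φ3→wet] = [1, 6]
r2 m[φ4→snow] = [0, 6]
r2 m[φ4→fog] = [0, 4]
r2 m[φ5→fog] = [7, 8]
r2 m[φ5→ice] = [7, 8]
r2 m[φ6→fog] = [9, 1]
r2 m[φ7→wet] = [8, 2]
r2 m[rain→φ0] = [0, 0]
r2 m[snow→φ4] = [0, 0]
r2 m[sprk→φ2] = [0, 0]
r2 m[sun→φ3] = [0, 0]
r2 m[cld→φ0] = [0, 0]
r2 m[wet→φ1] = [9, 8]
r2 m[wet→φ2] = [10, 8]
r2 m[wet→φ3] = [9, 2]
r2 m[wet→φ7] = [2, 6]
r2 m[slip→φ0] = [1, 0]
r2 m[slip→φ1] = [0, 0]
r2 m[fog→φ1] = [16, 13]
r2 m[fog→φ4] = [16, 10]
r2 m[fog→φ5] = [9, 6]
r2 m[fog→φ6] = [7, 13]
r2 m[ice→φ5] = [0, 0]
r3 m[φ0→rain] = [1, 0]
r3 m[φ0→cld] = [0, 0]
r3 m[φ0→slip] = [0, 0]
r3 m[φ1→wet] = [14, 16]
r3 m[φ1→slip] = [25, 23]
r3 m[φ1→fog] = [8, 10]
r3 m[φ2→sprk] = [10, 8]
r3 m[φ2→wet] = [0, 0]
r3 m[φ3→sun] = [8, 9]
r3 m[φ3→wet] = [1, 6]
r3 m[φ4→snow] = [14, 17]
r3 m[φ4→fog] = [0, 4]
r3 m[φ5→fog] = [7, 8]
r3 m[φ5→ice] = [14, 14]
r3 m[φ6→fog] = [9, 1]
r3 m[φ7→wet] = [8, 2]
r3 m[rain→φ0] = [0, 0]
r3 m[snow→φ4] = [0, 0]
r3 m[sprk→φ2] = [0, 0]
r3 m[sun→φ3] = [0, 0]
r3 m[cld→φ0] = [0, 0]
r3 m[wet→φ1] = [9, 8]
r3 m[wet→φ2] = [10, 8]
r3 m[wet→φ3] = [9, 2]
r3 m[wet→φ7] = [2, 6]
r3 m[slip→φ0] = [1, 0]
r3 m[slip→φ1] = [0, 0]
r3 m[fog→φ1] = [16, 13]
r3 m[fog→φ4] = [16, 10]
r3 m[fog→φ5] = [9, 6]
r3 m[fog→φ6] = [7, 13]
r3 m[ice→φ5] = [0, 0]
r4 m[φ0→rain] = [1, 0]
r4 m[φ0→cld] = [0, 0]
r4 m[φ0→slip] = [0, 0]
r4 m[φ1→wet] = [14, 16]
r4 m[φ1→slip] = [25, 23]
r4 m[φ1→fog] = [8, 10]
r4 m[φ2→sprk] = [10, 8]
r4 m[φ2→wet] = [0, 0]
r4 m[φ3→sun] = [8, 9]
r4 m[φ3→wet] = [1, 6]
r4 m[φ4→snow] = [14, 17]
r4 m[φ4→fog] = [0, 4]
r4 m[φ5→fog] = [7, 8]
r4 m[φ5→ice] = [14, 14]
r4 m[φ6→fog] = [9, 1]
r4 m[φ7→wet] = [8, 2]
r4 m[rain→φ0] = [0, 0]
r4 m[snow→φ4] = [0, 0]
r4 m[sprk→φ2] = [0, 0]
r4 m[sun→φ3] = [0, 0]
r4 m[cld→φ0] = [0, 0]
r4 m[wet→φ1] = [9, 8]
r4 m[wet→φ2] = [23, 24]
r4 m[wet→φ3] = [22, 18]
r4 m[wet→φ7] = [15, 22]
r4 m[slip→φ0] = [25, 23]
r4 m[slip→φ1] = [0, 0]
r4 m[fog→φ1] = [16, 13]
r4 m[fog→φ4] = [24, 19]
r4 m[fog→φ5] = [17, 15]
r4 m[fog→φ6] = [15, 22]
r4 m[ice→φ5] = [0, 0]
r5 m[φ0→rain] = [25, 23]
r5 m[φ0→cld] = [23, 23]
r5 m[φ0→slip] = [0, 0]
r5 m[φ1→wet] = [14, 16]
r5 m[φ1→slip] = [25, 23]
r5 m[φ1→fog] = [8, 10]
r5 m[φ2→sprk] = [23, 24]
r5 m[φ2→wet] = [0, 0]
r5 m[φ3→sun] = [23, 25]
r5 m[φ3→wet] = [1, 6]
r5 m[φ4→snow] = [23, 26]
r5 m[φ4→fog] = [0, 4]
r5 m[φ5→fog] = [7, 8]
r5 m[φ5→ice] = [23, 23]
r5 m[φ6→fog] = [9, 1]
r5 m[φ7→wet] = [8, 2]
r5 m[rain→φ0] = [0, 0]
r5 m[snow→φ4] = [0, 0]
r5 m[sprk→φ2] = [0, 0]
r5 m[sun→φ3] = [0, 0]
r5 m[cld→φ0] = [0, 0]
r5 m[wet→φ1] = [9, 8]
r5 m[wet→φ2] = [23, 24]
r5 m[wet→φ3] = [22, 18]
r5 m[wet→φ7] = [15, 22]
r5 m[slip→φ0] = [25, 23]
r5 m[slip→φ1] = [0, 0]
r5 m[fog→φ1] = [16, 13]
r5 m[fog→φ4] = [24, 19]
r5 m[fog→φ5] = [17, 15]
r5 m[fog→φ6] = [15, 22]
r5 m[ice→φ5] = [0, 0]
r6 m[φ0→rain] = [25, 23]
r6 m[φ0→cld] = [23, 23]
r6 m[φ0→slip] = [0, 0]
r6 m[φ1→wet] = [14, 16]
r6 m[φ1→slip] = [25, 23]
r6 m[φ1→fog] = [8, 10]
r6 m[φ2→sprk] = [23, 24]
r6 m[φ2→wet] = [0, 0]
r6 m[φ3→sun] = [23, 25]
r6 m[φ3→wet] = [1, 6]
r6 m[φ4→snow] = [23, 26]
r6 m[φ4→fog] = [0, 4]
r6 m[φ5→fog] = [7, 8]
r6 m[φ5→ice] = [23, 23]
r6 m[φ6→fog] = [9, 1]
r6 m[φ7→wet] = [8, 2]
r6 m[rain→φ0] = [0, 0]
r6 m[snow→φ4] = [0, 0]
r6 m[sprk→φ2] = [0, 0]
r6 m[sun→φ3] = [0, 0]
r6 m[cld→φ0] = [0, 0]
r6 m[wet→φ1] = [9, 8]
r6 m[wet→φ2] = [23, 24]
r6 m[wet→φ3] = [22, 18]
r6 m[wet→φ7] = [15, 22]
r6 m[slip→φ0] = [25, 23]
r6 m[slip→φ1] = [0, 0]
r6 m[fog→φ1] = [16, 13]
r6 m[fog→φ4] = [24, 19]
r6 m[fog→φ5] = [17, 15]
r6 m[fog→φ6] = [15, 22]
r6 m[ice→φ5] = [0, 0]
fixed point reached at round 6
b[slip] = ⊗ incoming = [25, 23]

b[slip] = [25, 23]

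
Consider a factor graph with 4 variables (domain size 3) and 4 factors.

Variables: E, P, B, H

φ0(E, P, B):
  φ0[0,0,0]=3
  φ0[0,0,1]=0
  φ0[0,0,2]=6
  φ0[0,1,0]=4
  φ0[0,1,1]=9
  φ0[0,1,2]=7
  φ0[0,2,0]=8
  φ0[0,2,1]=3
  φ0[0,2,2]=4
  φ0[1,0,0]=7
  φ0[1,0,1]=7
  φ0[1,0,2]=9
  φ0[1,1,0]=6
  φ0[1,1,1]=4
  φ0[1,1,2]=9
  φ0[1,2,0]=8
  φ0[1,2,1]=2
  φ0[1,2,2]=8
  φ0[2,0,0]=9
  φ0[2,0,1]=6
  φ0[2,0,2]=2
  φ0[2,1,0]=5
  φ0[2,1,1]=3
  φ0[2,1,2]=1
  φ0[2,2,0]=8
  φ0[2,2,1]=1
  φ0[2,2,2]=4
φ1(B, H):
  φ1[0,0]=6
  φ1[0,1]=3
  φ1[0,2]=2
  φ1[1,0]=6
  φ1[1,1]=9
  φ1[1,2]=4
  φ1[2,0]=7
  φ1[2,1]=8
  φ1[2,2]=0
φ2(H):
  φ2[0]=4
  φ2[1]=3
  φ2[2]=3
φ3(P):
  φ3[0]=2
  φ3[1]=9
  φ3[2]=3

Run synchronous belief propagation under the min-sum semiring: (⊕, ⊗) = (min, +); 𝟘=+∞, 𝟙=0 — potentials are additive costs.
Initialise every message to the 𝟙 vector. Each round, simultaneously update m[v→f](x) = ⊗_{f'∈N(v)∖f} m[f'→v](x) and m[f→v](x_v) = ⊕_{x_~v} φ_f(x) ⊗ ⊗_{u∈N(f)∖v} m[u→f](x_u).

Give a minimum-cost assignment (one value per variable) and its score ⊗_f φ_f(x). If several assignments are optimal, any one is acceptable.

assignment: (E=2, P=0, B=2, H=2); score = 7

init: all messages = 𝟙 over 3 values
r1 m[φ0→E] = [0, 2, 1]
r1 m[φ0→P] = [0, 1, 1]
r1 m[φ0→B] = [3, 0, 1]
r1 m[φ1→B] = [2, 4, 0]
r1 m[φ1→H] = [6, 3, 0]
r1 m[φ2→H] = [4, 3, 3]
r1 m[φ3→P] = [2, 9, 3]
r1 m[E→φ0] = [0, 0, 0]
r1 m[P→φ0] = [0, 0, 0]
r1 m[P→φ3] = [0, 0, 0]
r1 m[B→φ0] = [0, 0, 0]
r1 m[B→φ1] = [0, 0, 0]
r1 m[H→φ1] = [0, 0, 0]
r1 m[H→φ2] = [0, 0, 0]
r2 m[φ0→E] = [0, 2, 1]
r2 m[φ0→P] = [0, 1, 1]
r2 m[φ0→B] = [3, 0, 1]
r2 m[φ1→B] = [2, 4, 0]
r2 m[φ1→H] = [6, 3, 0]
r2 m[φ2→H] = [4, 3, 3]
r2 m[φ3→P] = [2, 9, 3]
r2 m[E→φ0] = [0, 0, 0]
r2 m[P→φ0] = [2, 9, 3]
r2 m[P→φ3] = [0, 1, 1]
r2 m[B→φ0] = [2, 4, 0]
r2 m[B→φ1] = [3, 0, 1]
r2 m[H→φ1] = [4, 3, 3]
r2 m[H→φ2] = [6, 3, 0]
r3 m[φ0→E] = [6, 9, 4]
r3 m[φ0→P] = [2, 1, 4]
r3 m[φ0→B] = [5, 2, 4]
r3 m[φ1→B] = [5, 7, 3]
r3 m[φ1→H] = [6, 6, 1]
r3 m[φ2→H] = [4, 3, 3]
r3 m[φ3→P] = [2, 9, 3]
r3 m[E→φ0] = [0, 0, 0]
r3 m[P→φ0] = [2, 9, 3]
r3 m[P→φ3] = [0, 1, 1]
r3 m[B→φ0] = [2, 4, 0]
r3 m[B→φ1] = [3, 0, 1]
r3 m[H→φ1] = [4, 3, 3]
r3 m[H→φ2] = [6, 3, 0]
r4 m[φ0→E] = [6, 9, 4]
r4 m[φ0→P] = [2, 1, 4]
r4 m[φ0→B] = [5, 2, 4]
r4 m[φ1→B] = [5, 7, 3]
r4 m[φ1→H] = [6, 6, 1]
r4 m[φ2→H] = [4, 3, 3]
r4 m[φ3→P] = [2, 9, 3]
r4 m[E→φ0] = [0, 0, 0]
r4 m[P→φ0] = [2, 9, 3]
r4 m[P→φ3] = [2, 1, 4]
r4 m[B→φ0] = [5, 7, 3]
r4 m[B→φ1] = [5, 2, 4]
r4 m[H→φ1] = [4, 3, 3]
r4 m[H→φ2] = [6, 6, 1]
r5 m[φ0→E] = [9, 12, 7]
r5 m[φ0→P] = [5, 4, 7]
r5 m[φ0→B] = [5, 2, 4]
r5 m[φ1→B] = [5, 7, 3]
r5 m[φ1→H] = [8, 8, 4]
r5 m[φ2→H] = [4, 3, 3]
r5 m[φ3→P] = [2, 9, 3]
r5 m[E→φ0] = [0, 0, 0]
r5 m[P→φ0] = [2, 9, 3]
r5 m[P→φ3] = [2, 1, 4]
r5 m[B→φ0] = [5, 7, 3]
r5 m[B→φ1] = [5, 2, 4]
r5 m[H→φ1] = [4, 3, 3]
r5 m[H→φ2] = [6, 6, 1]
r6 m[φ0→E] = [9, 12, 7]
r6 m[φ0→P] = [5, 4, 7]
r6 m[φ0→B] = [5, 2, 4]
r6 m[φ1→B] = [5, 7, 3]
r6 m[φ1→H] = [8, 8, 4]
r6 m[φ2→H] = [4, 3, 3]
r6 m[φ3→P] = [2, 9, 3]
r6 m[E→φ0] = [0, 0, 0]
r6 m[P→φ0] = [2, 9, 3]
r6 m[P→φ3] = [5, 4, 7]
r6 m[B→φ0] = [5, 7, 3]
r6 m[B→φ1] = [5, 2, 4]
r6 m[H→φ1] = [4, 3, 3]
r6 m[H→φ2] = [8, 8, 4]
r7 m[φ0→E] = [9, 12, 7]
r7 m[φ0→P] = [5, 4, 7]
r7 m[φ0→B] = [5, 2, 4]
r7 m[φ1→B] = [5, 7, 3]
r7 m[φ1→H] = [8, 8, 4]
r7 m[φ2→H] = [4, 3, 3]
r7 m[φ3→P] = [2, 9, 3]
r7 m[E→φ0] = [0, 0, 0]
r7 m[P→φ0] = [2, 9, 3]
r7 m[P→φ3] = [5, 4, 7]
r7 m[B→φ0] = [5, 7, 3]
r7 m[B→φ1] = [5, 2, 4]
r7 m[H→φ1] = [4, 3, 3]
r7 m[H→φ2] = [8, 8, 4]
fixed point reached at round 7
traceback from E: (E=2, P=0, B=2, H=2), score=7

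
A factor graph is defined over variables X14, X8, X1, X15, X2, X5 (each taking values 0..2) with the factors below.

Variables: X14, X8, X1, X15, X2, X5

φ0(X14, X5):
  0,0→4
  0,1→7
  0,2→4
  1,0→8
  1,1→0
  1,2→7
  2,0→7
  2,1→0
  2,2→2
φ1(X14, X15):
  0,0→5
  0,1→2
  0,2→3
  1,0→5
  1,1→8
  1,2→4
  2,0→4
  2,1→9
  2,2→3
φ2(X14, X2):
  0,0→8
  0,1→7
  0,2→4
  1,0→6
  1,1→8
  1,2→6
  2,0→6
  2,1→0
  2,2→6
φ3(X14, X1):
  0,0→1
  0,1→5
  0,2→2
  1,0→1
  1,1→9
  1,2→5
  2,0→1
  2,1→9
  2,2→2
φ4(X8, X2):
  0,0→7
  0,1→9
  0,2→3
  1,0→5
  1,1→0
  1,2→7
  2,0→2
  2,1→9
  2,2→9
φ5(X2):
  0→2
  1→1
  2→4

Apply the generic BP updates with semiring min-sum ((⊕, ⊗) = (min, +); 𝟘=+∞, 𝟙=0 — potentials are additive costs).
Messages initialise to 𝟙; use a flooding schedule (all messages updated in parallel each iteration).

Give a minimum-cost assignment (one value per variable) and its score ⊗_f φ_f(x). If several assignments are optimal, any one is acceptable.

assignment: (X14=2, X8=1, X1=0, X15=2, X2=1, X5=1); score = 5

init: all messages = 𝟙 over 3 values
r1 m[φ0→X14] = [4, 0, 0]
r1 m[φ0→X5] = [4, 0, 2]
r1 m[φ1→X14] = [2, 4, 3]
r1 m[φ1→X15] = [4, 2, 3]
r1 m[φ2→X14] = [4, 6, 0]
r1 m[φ2→X2] = [6, 0, 4]
r1 m[φ3→X14] = [1, 1, 1]
r1 m[φ3→X1] = [1, 5, 2]
r1 m[φ4→X8] = [3, 0, 2]
r1 m[φ4→X2] = [2, 0, 3]
r1 m[φ5→X2] = [2, 1, 4]
r1 m[X14→φ0] = [0, 0, 0]
r1 m[X14→φ1] = [0, 0, 0]
r1 m[X14→φ2] = [0, 0, 0]
r1 m[X14→φ3] = [0, 0, 0]
r1 m[X8→φ4] = [0, 0, 0]
r1 m[X1→φ3] = [0, 0, 0]
r1 m[X15→φ1] = [0, 0, 0]
r1 m[X2→φ2] = [0, 0, 0]
r1 m[X2→φ4] = [0, 0, 0]
r1 m[X2→φ5] = [0, 0, 0]
r1 m[X5→φ0] = [0, 0, 0]
r2 m[φ0→X14] = [4, 0, 0]
r2 m[φ0→X5] = [4, 0, 2]
r2 m[φ1→X14] = [2, 4, 3]
r2 m[φ1→X15] = [4, 2, 3]
r2 m[φ2→X14] = [4, 6, 0]
r2 m[φ2→X2] = [6, 0, 4]
r2 m[φ3→X14] = [1, 1, 1]
r2 m[φ3→X1] = [1, 5, 2]
r2 m[φ4→X8] = [3, 0, 2]
r2 m[φ4→X2] = [2, 0, 3]
r2 m[φ5→X2] = [2, 1, 4]
r2 m[X14→φ0] = [7, 11, 4]
r2 m[X14→φ1] = [9, 7, 1]
r2 m[X14→φ2] = [7, 5, 4]
r2 m[X14→φ3] = [10, 10, 3]
r2 m[X8→φ4] = [0, 0, 0]
r2 m[X1→φ3] = [0, 0, 0]
r2 m[X15→φ1] = [0, 0, 0]
r2 m[X2→φ2] = [4, 1, 7]
r2 m[X2→φ4] = [8, 1, 8]
r2 m[X2→φ5] = [8, 0, 7]
r2 m[X5→φ0] = [0, 0, 0]
r3 m[φ0→X14] = [4, 0, 0]
r3 m[φ0→X5] = [11, 4, 6]
r3 m[φ1→X14] = [2, 4, 3]
r3 m[φ1→X15] = [5, 10, 4]
r3 m[φ2→X14] = [8, 9, 1]
r3 m[φ2→X2] = [10, 4, 10]
r3 m[φ3→X14] = [1, 1, 1]
r3 m[φ3→X1] = [4, 12, 5]
r3 m[φ4→X8] = [10, 1, 10]
r3 m[φ4→X2] = [2, 0, 3]
r3 m[φ5→X2] = [2, 1, 4]
r3 m[X14→φ0] = [7, 11, 4]
r3 m[X14→φ1] = [9, 7, 1]
r3 m[X14→φ2] = [7, 5, 4]
r3 m[X14→φ3] = [10, 10, 3]
r3 m[X8→φ4] = [0, 0, 0]
r3 m[X1→φ3] = [0, 0, 0]
r3 m[X15→φ1] = [0, 0, 0]
r3 m[X2→φ2] = [4, 1, 7]
r3 m[X2→φ4] = [8, 1, 8]
r3 m[X2→φ5] = [8, 0, 7]
r3 m[X5→φ0] = [0, 0, 0]
r4 m[φ0→X14] = [4, 0, 0]
r4 m[φ0→X5] = [11, 4, 6]
r4 m[φ1→X14] = [2, 4, 3]
r4 m[φ1→X15] = [5, 10, 4]
r4 m[φ2→X14] = [8, 9, 1]
r4 m[φ2→X2] = [10, 4, 10]
r4 m[φ3→X14] = [1, 1, 1]
r4 m[φ3→X1] = [4, 12, 5]
r4 m[φ4→X8] = [10, 1, 10]
r4 m[φ4→X2] = [2, 0, 3]
r4 m[φ5→X2] = [2, 1, 4]
r4 m[X14→φ0] = [11, 14, 5]
r4 m[X14→φ1] = [13, 10, 2]
r4 m[X14→φ2] = [7, 5, 4]
r4 m[X14→φ3] = [14, 13, 4]
r4 m[X8→φ4] = [0, 0, 0]
r4 m[X1→φ3] = [0, 0, 0]
r4 m[X15→φ1] = [0, 0, 0]
r4 m[X2→φ2] = [4, 1, 7]
r4 m[X2→φ4] = [12, 5, 14]
r4 m[X2→φ5] = [12, 4, 13]
r4 m[X5→φ0] = [0, 0, 0]
r5 m[φ0→X14] = [4, 0, 0]
r5 m[φ0→X5] = [12, 5, 7]
r5 m[φ1→X14] = [2, 4, 3]
r5 m[φ1→X15] = [6, 11, 5]
r5 m[φ2→X14] = [8, 9, 1]
r5 m[φ2→X2] = [10, 4, 10]
r5 m[φ3→X14] = [1, 1, 1]
r5 m[φ3→X1] = [5, 13, 6]
r5 m[φ4→X8] = [14, 5, 14]
r5 m[φ4→X2] = [2, 0, 3]
r5 m[φ5→X2] = [2, 1, 4]
r5 m[X14→φ0] = [11, 14, 5]
r5 m[X14→φ1] = [13, 10, 2]
r5 m[X14→φ2] = [7, 5, 4]
r5 m[X14→φ3] = [14, 13, 4]
r5 m[X8→φ4] = [0, 0, 0]
r5 m[X1→φ3] = [0, 0, 0]
r5 m[X15→φ1] = [0, 0, 0]
r5 m[X2→φ2] = [4, 1, 7]
r5 m[X2→φ4] = [12, 5, 14]
r5 m[X2→φ5] = [12, 4, 13]
r5 m[X5→φ0] = [0, 0, 0]
r6 m[φ0→X14] = [4, 0, 0]
r6 m[φ0→X5] = [12, 5, 7]
r6 m[φ1→X14] = [2, 4, 3]
r6 m[φ1→X15] = [6, 11, 5]
r6 m[φ2→X14] = [8, 9, 1]
r6 m[φ2→X2] = [10, 4, 10]
r6 m[φ3→X14] = [1, 1, 1]
r6 m[φ3→X1] = [5, 13, 6]
r6 m[φ4→X8] = [14, 5, 14]
r6 m[φ4→X2] = [2, 0, 3]
r6 m[φ5→X2] = [2, 1, 4]
r6 m[X14→φ0] = [11, 14, 5]
r6 m[X14→φ1] = [13, 10, 2]
r6 m[X14→φ2] = [7, 5, 4]
r6 m[X14→φ3] = [14, 13, 4]
r6 m[X8→φ4] = [0, 0, 0]
r6 m[X1→φ3] = [0, 0, 0]
r6 m[X15→φ1] = [0, 0, 0]
r6 m[X2→φ2] = [4, 1, 7]
r6 m[X2→φ4] = [12, 5, 14]
r6 m[X2→φ5] = [12, 4, 13]
r6 m[X5→φ0] = [0, 0, 0]
fixed point reached at round 6
traceback from X14: (X14=2, X8=1, X1=0, X15=2, X2=1, X5=1), score=5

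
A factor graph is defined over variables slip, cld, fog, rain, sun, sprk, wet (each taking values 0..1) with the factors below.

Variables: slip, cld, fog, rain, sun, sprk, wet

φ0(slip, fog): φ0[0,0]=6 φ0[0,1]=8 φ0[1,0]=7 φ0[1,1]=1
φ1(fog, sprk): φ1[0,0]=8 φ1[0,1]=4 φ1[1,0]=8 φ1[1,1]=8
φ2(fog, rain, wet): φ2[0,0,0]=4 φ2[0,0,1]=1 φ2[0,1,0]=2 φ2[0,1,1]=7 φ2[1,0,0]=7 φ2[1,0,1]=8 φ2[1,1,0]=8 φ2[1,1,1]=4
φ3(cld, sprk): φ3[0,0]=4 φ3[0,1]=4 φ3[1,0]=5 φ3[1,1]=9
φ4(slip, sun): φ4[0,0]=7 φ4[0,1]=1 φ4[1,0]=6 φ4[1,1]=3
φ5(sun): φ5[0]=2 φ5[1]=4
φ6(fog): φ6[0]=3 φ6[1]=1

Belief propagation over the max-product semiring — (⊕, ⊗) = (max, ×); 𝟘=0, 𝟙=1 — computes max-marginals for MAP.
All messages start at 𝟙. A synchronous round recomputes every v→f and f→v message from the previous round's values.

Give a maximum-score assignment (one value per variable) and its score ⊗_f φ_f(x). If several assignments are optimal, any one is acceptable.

init: all messages = 𝟙 over 2 values
r1 m[φ0→slip] = [8, 7]
r1 m[φ0→fog] = [7, 8]
r1 m[φ1→fog] = [8, 8]
r1 m[φ1→sprk] = [8, 8]
r1 m[φ2→fog] = [7, 8]
r1 m[φ2→rain] = [8, 8]
r1 m[φ2→wet] = [8, 8]
r1 m[φ3→cld] = [4, 9]
r1 m[φ3→sprk] = [5, 9]
r1 m[φ4→slip] = [7, 6]
r1 m[φ4→sun] = [7, 3]
r1 m[φ5→sun] = [2, 4]
r1 m[φ6→fog] = [3, 1]
r1 m[slip→φ0] = [1, 1]
r1 m[slip→φ4] = [1, 1]
r1 m[cld→φ3] = [1, 1]
r1 m[fog→φ0] = [1, 1]
r1 m[fog→φ1] = [1, 1]
r1 m[fog→φ2] = [1, 1]
r1 m[fog→φ6] = [1, 1]
r1 m[rain→φ2] = [1, 1]
r1 m[sun→φ4] = [1, 1]
r1 m[sun→φ5] = [1, 1]
r1 m[sprk→φ1] = [1, 1]
r1 m[sprk→φ3] = [1, 1]
r1 m[wet→φ2] = [1, 1]
r2 m[φ0→slip] = [8, 7]
r2 m[φ0→fog] = [7, 8]
r2 m[φ1→fog] = [8, 8]
r2 m[φ1→sprk] = [8, 8]
r2 m[φ2→fog] = [7, 8]
r2 m[φ2→rain] = [8, 8]
r2 m[φ2→wet] = [8, 8]
r2 m[φ3→cld] = [4, 9]
r2 m[φ3→sprk] = [5, 9]
r2 m[φ4→slip] = [7, 6]
r2 m[φ4→sun] = [7, 3]
r2 m[φ5→sun] = [2, 4]
r2 m[φ6→fog] = [3, 1]
r2 m[slip→φ0] = [7, 6]
r2 m[slip→φ4] = [8, 7]
r2 m[cld→φ3] = [1, 1]
r2 m[fog→φ0] = [168, 64]
r2 m[fog→φ1] = [147, 64]
r2 m[fog→φ2] = [168, 64]
r2 m[fog→φ6] = [392, 512]
r2 m[rain→φ2] = [1, 1]
r2 m[sun→φ4] = [2, 4]
r2 m[sun→φ5] = [7, 3]
r2 m[sprk→φ1] = [5, 9]
r2 m[sprk→φ3] = [8, 8]
r2 m[wet→φ2] = [1, 1]
r3 m[φ0→slip] = [1008, 1176]
r3 m[φ0→fog] = [42, 56]
r3 m[φ1→fog] = [40, 72]
r3 m[φ1→sprk] = [1176, 588]
r3 m[φ2→fog] = [7, 8]
r3 m[φ2→rain] = [672, 1176]
r3 m[φ2→wet] = [672, 1176]
r3 m[φ3→cld] = [32, 72]
r3 m[φ3→sprk] = [5, 9]
r3 m[φ4→slip] = [14, 12]
r3 m[φ4→sun] = [56, 21]
r3 m[φ5→sun] = [2, 4]
r3 m[φ6→fog] = [3, 1]
r3 m[slip→φ0] = [7, 6]
r3 m[slip→φ4] = [8, 7]
r3 m[cld→φ3] = [1, 1]
r3 m[fog→φ0] = [168, 64]
r3 m[fog→φ1] = [147, 64]
r3 m[fog→φ2] = [168, 64]
r3 m[fog→φ6] = [392, 512]
r3 m[rain→φ2] = [1, 1]
r3 m[sun→φ4] = [2, 4]
r3 m[sun→φ5] = [7, 3]
r3 m[sprk→φ1] = [5, 9]
r3 m[sprk→φ3] = [8, 8]
r3 m[wet→φ2] = [1, 1]
r4 m[φ0→slip] = [1008, 1176]
r4 m[φ0→fog] = [42, 56]
r4 m[φ1→fog] = [40, 72]
r4 m[φ1→sprk] = [1176, 588]
r4 m[φ2→fog] = [7, 8]
r4 m[φ2→rain] = [672, 1176]
r4 m[φ2→wet] = [672, 1176]
r4 m[φ3→cld] = [32, 72]
r4 m[φ3→sprk] = [5, 9]
r4 m[φ4→slip] = [14, 12]
r4 m[φ4→sun] = [56, 21]
r4 m[φ5→sun] = [2, 4]
r4 m[φ6→fog] = [3, 1]
r4 m[slip→φ0] = [14, 12]
r4 m[slip→φ4] = [1008, 1176]
r4 m[cld→φ3] = [1, 1]
r4 m[fog→φ0] = [840, 576]
r4 m[fog→φ1] = [882, 448]
r4 m[fog→φ2] = [5040, 4032]
r4 m[fog→φ6] = [11760, 32256]
r4 m[rain→φ2] = [1, 1]
r4 m[sun→φ4] = [2, 4]
r4 m[sun→φ5] = [56, 21]
r4 m[sprk→φ1] = [5, 9]
r4 m[sprk→φ3] = [1176, 588]
r4 m[wet→φ2] = [1, 1]
r5 m[φ0→slip] = [5040, 5880]
r5 m[φ0→fog] = [84, 112]
r5 m[φ1→fog] = [40, 72]
r5 m[φ1→sprk] = [7056, 3584]
r5 m[φ2→fog] = [7, 8]
r5 m[φ2→rain] = [32256, 35280]
r5 m[φ2→wet] = [32256, 35280]
r5 m[φ3→cld] = [4704, 5880]
r5 m[φ3→sprk] = [5, 9]
r5 m[φ4→slip] = [14, 12]
r5 m[φ4→sun] = [7056, 3528]
r5 m[φ5→sun] = [2, 4]
r5 m[φ6→fog] = [3, 1]
r5 m[slip→φ0] = [14, 12]
r5 m[slip→φ4] = [1008, 1176]
r5 m[cld→φ3] = [1, 1]
r5 m[fog→φ0] = [840, 576]
r5 m[fog→φ1] = [882, 448]
r5 m[fog→φ2] = [5040, 4032]
r5 m[fog→φ6] = [11760, 32256]
r5 m[rain→φ2] = [1, 1]
r5 m[sun→φ4] = [2, 4]
r5 m[sun→φ5] = [56, 21]
r5 m[sprk→φ1] = [5, 9]
r5 m[sprk→φ3] = [1176, 588]
r5 m[wet→φ2] = [1, 1]
r6 m[φ0→slip] = [5040, 5880]
r6 m[φ0→fog] = [84, 112]
r6 m[φ1→fog] = [40, 72]
r6 m[φ1→sprk] = [7056, 3584]
r6 m[φ2→fog] = [7, 8]
r6 m[φ2→rain] = [32256, 35280]
r6 m[φ2→wet] = [32256, 35280]
r6 m[φ3→cld] = [4704, 5880]
r6 m[φ3→sprk] = [5, 9]
r6 m[φ4→slip] = [14, 12]
r6 m[φ4→sun] = [7056, 3528]
r6 m[φ5→sun] = [2, 4]
r6 m[φ6→fog] = [3, 1]
r6 m[slip→φ0] = [14, 12]
r6 m[slip→φ4] = [5040, 5880]
r6 m[cld→φ3] = [1, 1]
r6 m[fog→φ0] = [840, 576]
r6 m[fog→φ1] = [1764, 896]
r6 m[fog→φ2] = [10080, 8064]
r6 m[fog→φ6] = [23520, 64512]
r6 m[rain→φ2] = [1, 1]
r6 m[sun→φ4] = [2, 4]
r6 m[sun→φ5] = [7056, 3528]
r6 m[sprk→φ1] = [5, 9]
r6 m[sprk→φ3] = [7056, 3584]
r6 m[wet→φ2] = [1, 1]
r7 m[φ0→slip] = [5040, 5880]
r7 m[φ0→fog] = [84, 112]
r7 m[φ1→fog] = [40, 72]
r7 m[φ1→sprk] = [14112, 7168]
r7 m[φ2→fog] = [7, 8]
r7 m[φ2→rain] = [64512, 70560]
r7 m[φ2→wet] = [64512, 70560]
r7 m[φ3→cld] = [28224, 35280]
r7 m[φ3→sprk] = [5, 9]
r7 m[φ4→slip] = [14, 12]
r7 m[φ4→sun] = [35280, 17640]
r7 m[φ5→sun] = [2, 4]
r7 m[φ6→fog] = [3, 1]
r7 m[slip→φ0] = [14, 12]
r7 m[slip→φ4] = [5040, 5880]
r7 m[cld→φ3] = [1, 1]
r7 m[fog→φ0] = [840, 576]
r7 m[fog→φ1] = [1764, 896]
r7 m[fog→φ2] = [10080, 8064]
r7 m[fog→φ6] = [23520, 64512]
r7 m[rain→φ2] = [1, 1]
r7 m[sun→φ4] = [2, 4]
r7 m[sun→φ5] = [7056, 3528]
r7 m[sprk→φ1] = [5, 9]
r7 m[sprk→φ3] = [7056, 3584]
r7 m[wet→φ2] = [1, 1]
r8 m[φ0→slip] = [5040, 5880]
r8 m[φ0→fog] = [84, 112]
r8 m[φ1→fog] = [40, 72]
r8 m[φ1→sprk] = [14112, 7168]
r8 m[φ2→fog] = [7, 8]
r8 m[φ2→rain] = [64512, 70560]
r8 m[φ2→wet] = [64512, 70560]
r8 m[φ3→cld] = [28224, 35280]
r8 m[φ3→sprk] = [5, 9]
r8 m[φ4→slip] = [14, 12]
r8 m[φ4→sun] = [35280, 17640]
r8 m[φ5→sun] = [2, 4]
r8 m[φ6→fog] = [3, 1]
r8 m[slip→φ0] = [14, 12]
r8 m[slip→φ4] = [5040, 5880]
r8 m[cld→φ3] = [1, 1]
r8 m[fog→φ0] = [840, 576]
r8 m[fog→φ1] = [1764, 896]
r8 m[fog→φ2] = [10080, 8064]
r8 m[fog→φ6] = [23520, 64512]
r8 m[rain→φ2] = [1, 1]
r8 m[sun→φ4] = [2, 4]
r8 m[sun→φ5] = [35280, 17640]
r8 m[sprk→φ1] = [5, 9]
r8 m[sprk→φ3] = [14112, 7168]
r8 m[wet→φ2] = [1, 1]
r9 m[φ0→slip] = [5040, 5880]
r9 m[φ0→fog] = [84, 112]
r9 m[φ1→fog] = [40, 72]
r9 m[φ1→sprk] = [14112, 7168]
r9 m[φ2→fog] = [7, 8]
r9 m[φ2→rain] = [64512, 70560]
r9 m[φ2→wet] = [64512, 70560]
r9 m[φ3→cld] = [56448, 70560]
r9 m[φ3→sprk] = [5, 9]
r9 m[φ4→slip] = [14, 12]
r9 m[φ4→sun] = [35280, 17640]
r9 m[φ5→sun] = [2, 4]
r9 m[φ6→fog] = [3, 1]
r9 m[slip→φ0] = [14, 12]
r9 m[slip→φ4] = [5040, 5880]
r9 m[cld→φ3] = [1, 1]
r9 m[fog→φ0] = [840, 576]
r9 m[fog→φ1] = [1764, 896]
r9 m[fog→φ2] = [10080, 8064]
r9 m[fog→φ6] = [23520, 64512]
r9 m[rain→φ2] = [1, 1]
r9 m[sun→φ4] = [2, 4]
r9 m[sun→φ5] = [35280, 17640]
r9 m[sprk→φ1] = [5, 9]
r9 m[sprk→φ3] = [14112, 7168]
r9 m[wet→φ2] = [1, 1]
r10 m[φ0→slip] = [5040, 5880]
r10 m[φ0→fog] = [84, 112]
r10 m[φ1→fog] = [40, 72]
r10 m[φ1→sprk] = [14112, 7168]
r10 m[φ2→fog] = [7, 8]
r10 m[φ2→rain] = [64512, 70560]
r10 m[φ2→wet] = [64512, 70560]
r10 m[φ3→cld] = [56448, 70560]
r10 m[φ3→sprk] = [5, 9]
r10 m[φ4→slip] = [14, 12]
r10 m[φ4→sun] = [35280, 17640]
r10 m[φ5→sun] = [2, 4]
r10 m[φ6→fog] = [3, 1]
r10 m[slip→φ0] = [14, 12]
r10 m[slip→φ4] = [5040, 5880]
r10 m[cld→φ3] = [1, 1]
r10 m[fog→φ0] = [840, 576]
r10 m[fog→φ1] = [1764, 896]
r10 m[fog→φ2] = [10080, 8064]
r10 m[fog→φ6] = [23520, 64512]
r10 m[rain→φ2] = [1, 1]
r10 m[sun→φ4] = [2, 4]
r10 m[sun→φ5] = [35280, 17640]
r10 m[sprk→φ1] = [5, 9]
r10 m[sprk→φ3] = [14112, 7168]
r10 m[wet→φ2] = [1, 1]
fixed point reached at round 10
traceback from slip: (slip=0, cld=1, fog=0, rain=1, sun=0, sprk=0, wet=1), score=70560

assignment: (slip=0, cld=1, fog=0, rain=1, sun=0, sprk=0, wet=1); score = 70560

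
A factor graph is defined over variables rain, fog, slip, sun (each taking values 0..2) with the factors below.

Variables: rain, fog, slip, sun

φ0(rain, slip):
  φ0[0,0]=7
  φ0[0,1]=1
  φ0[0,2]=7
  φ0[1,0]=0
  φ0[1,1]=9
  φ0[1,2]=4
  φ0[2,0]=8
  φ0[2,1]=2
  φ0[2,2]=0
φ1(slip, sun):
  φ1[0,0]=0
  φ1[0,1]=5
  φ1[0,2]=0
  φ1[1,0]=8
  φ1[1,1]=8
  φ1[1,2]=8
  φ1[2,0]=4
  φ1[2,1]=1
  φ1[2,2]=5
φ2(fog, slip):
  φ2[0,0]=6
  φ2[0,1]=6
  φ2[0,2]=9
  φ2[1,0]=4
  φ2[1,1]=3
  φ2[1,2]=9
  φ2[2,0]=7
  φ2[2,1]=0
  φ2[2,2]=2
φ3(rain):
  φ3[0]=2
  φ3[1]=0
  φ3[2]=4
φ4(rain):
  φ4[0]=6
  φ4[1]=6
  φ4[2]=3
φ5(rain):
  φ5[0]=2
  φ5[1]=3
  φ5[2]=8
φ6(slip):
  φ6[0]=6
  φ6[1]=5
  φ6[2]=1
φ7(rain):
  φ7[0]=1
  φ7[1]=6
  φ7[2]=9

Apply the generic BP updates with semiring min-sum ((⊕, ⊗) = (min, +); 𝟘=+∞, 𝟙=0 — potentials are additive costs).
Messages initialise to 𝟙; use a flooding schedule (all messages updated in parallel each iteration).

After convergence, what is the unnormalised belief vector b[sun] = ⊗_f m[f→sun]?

b[sun] = [25, 22, 25]

init: all messages = 𝟙 over 3 values
r1 m[φ0→rain] = [1, 0, 0]
r1 m[φ0→slip] = [0, 1, 0]
r1 m[φ1→slip] = [0, 8, 1]
r1 m[φ1→sun] = [0, 1, 0]
r1 m[φ2→fog] = [6, 3, 0]
r1 m[φ2→slip] = [4, 0, 2]
r1 m[φ3→rain] = [2, 0, 4]
r1 m[φ4→rain] = [6, 6, 3]
r1 m[φ5→rain] = [2, 3, 8]
r1 m[φ6→slip] = [6, 5, 1]
r1 m[φ7→rain] = [1, 6, 9]
r1 m[rain→φ0] = [0, 0, 0]
r1 m[rain→φ3] = [0, 0, 0]
r1 m[rain→φ4] = [0, 0, 0]
r1 m[rain→φ5] = [0, 0, 0]
r1 m[rain→φ7] = [0, 0, 0]
r1 m[fog→φ2] = [0, 0, 0]
r1 m[slip→φ0] = [0, 0, 0]
r1 m[slip→φ1] = [0, 0, 0]
r1 m[slip→φ2] = [0, 0, 0]
r1 m[slip→φ6] = [0, 0, 0]
r1 m[sun→φ1] = [0, 0, 0]
r2 m[φ0→rain] = [1, 0, 0]
r2 m[φ0→slip] = [0, 1, 0]
r2 m[φ1→slip] = [0, 8, 1]
r2 m[φ1→sun] = [0, 1, 0]
r2 m[φ2→fog] = [6, 3, 0]
r2 m[φ2→slip] = [4, 0, 2]
r2 m[φ3→rain] = [2, 0, 4]
r2 m[φ4→rain] = [6, 6, 3]
r2 m[φ5→rain] = [2, 3, 8]
r2 m[φ6→slip] = [6, 5, 1]
r2 m[φ7→rain] = [1, 6, 9]
r2 m[rain→φ0] = [11, 15, 24]
r2 m[rain→φ3] = [10, 15, 20]
r2 m[rain→φ4] = [6, 9, 21]
r2 m[rain→φ5] = [10, 12, 16]
r2 m[rain→φ7] = [11, 9, 15]
r2 m[fog→φ2] = [0, 0, 0]
r2 m[slip→φ0] = [10, 13, 4]
r2 m[slip→φ1] = [10, 6, 3]
r2 m[slip→φ2] = [6, 14, 2]
r2 m[slip→φ6] = [4, 9, 3]
r2 m[sun→φ1] = [0, 0, 0]
r3 m[φ0→rain] = [11, 8, 4]
r3 m[φ0→slip] = [15, 12, 18]
r3 m[φ1→slip] = [0, 8, 1]
r3 m[φ1→sun] = [7, 4, 8]
r3 m[φ2→fog] = [11, 10, 4]
r3 m[φ2→slip] = [4, 0, 2]
r3 m[φ3→rain] = [2, 0, 4]
r3 m[φ4→rain] = [6, 6, 3]
r3 m[φ5→rain] = [2, 3, 8]
r3 m[φ6→slip] = [6, 5, 1]
r3 m[φ7→rain] = [1, 6, 9]
r3 m[rain→φ0] = [11, 15, 24]
r3 m[rain→φ3] = [10, 15, 20]
r3 m[rain→φ4] = [6, 9, 21]
r3 m[rain→φ5] = [10, 12, 16]
r3 m[rain→φ7] = [11, 9, 15]
r3 m[fog→φ2] = [0, 0, 0]
r3 m[slip→φ0] = [10, 13, 4]
r3 m[slip→φ1] = [10, 6, 3]
r3 m[slip→φ2] = [6, 14, 2]
r3 m[slip→φ6] = [4, 9, 3]
r3 m[sun→φ1] = [0, 0, 0]
r4 m[φ0→rain] = [11, 8, 4]
r4 m[φ0→slip] = [15, 12, 18]
r4 m[φ1→slip] = [0, 8, 1]
r4 m[φ1→sun] = [7, 4, 8]
r4 m[φ2→fog] = [11, 10, 4]
r4 m[φ2→slip] = [4, 0, 2]
r4 m[φ3→rain] = [2, 0, 4]
r4 m[φ4→rain] = [6, 6, 3]
r4 m[φ5→rain] = [2, 3, 8]
r4 m[φ6→slip] = [6, 5, 1]
r4 m[φ7→rain] = [1, 6, 9]
r4 m[rain→φ0] = [11, 15, 24]
r4 m[rain→φ3] = [20, 23, 24]
r4 m[rain→φ4] = [16, 17, 25]
r4 m[rain→φ5] = [20, 20, 20]
r4 m[rain→φ7] = [21, 17, 19]
r4 m[fog→φ2] = [0, 0, 0]
r4 m[slip→φ0] = [10, 13, 4]
r4 m[slip→φ1] = [25, 17, 21]
r4 m[slip→φ2] = [21, 25, 20]
r4 m[slip→φ6] = [19, 20, 21]
r4 m[sun→φ1] = [0, 0, 0]
r5 m[φ0→rain] = [11, 8, 4]
r5 m[φ0→slip] = [15, 12, 18]
r5 m[φ1→slip] = [0, 8, 1]
r5 m[φ1→sun] = [25, 22, 25]
r5 m[φ2→fog] = [27, 25, 22]
r5 m[φ2→slip] = [4, 0, 2]
r5 m[φ3→rain] = [2, 0, 4]
r5 m[φ4→rain] = [6, 6, 3]
r5 m[φ5→rain] = [2, 3, 8]
r5 m[φ6→slip] = [6, 5, 1]
r5 m[φ7→rain] = [1, 6, 9]
r5 m[rain→φ0] = [11, 15, 24]
r5 m[rain→φ3] = [20, 23, 24]
r5 m[rain→φ4] = [16, 17, 25]
r5 m[rain→φ5] = [20, 20, 20]
r5 m[rain→φ7] = [21, 17, 19]
r5 m[fog→φ2] = [0, 0, 0]
r5 m[slip→φ0] = [10, 13, 4]
r5 m[slip→φ1] = [25, 17, 21]
r5 m[slip→φ2] = [21, 25, 20]
r5 m[slip→φ6] = [19, 20, 21]
r5 m[sun→φ1] = [0, 0, 0]
r6 m[φ0→rain] = [11, 8, 4]
r6 m[φ0→slip] = [15, 12, 18]
r6 m[φ1→slip] = [0, 8, 1]
r6 m[φ1→sun] = [25, 22, 25]
r6 m[φ2→fog] = [27, 25, 22]
r6 m[φ2→slip] = [4, 0, 2]
r6 m[φ3→rain] = [2, 0, 4]
r6 m[φ4→rain] = [6, 6, 3]
r6 m[φ5→rain] = [2, 3, 8]
r6 m[φ6→slip] = [6, 5, 1]
r6 m[φ7→rain] = [1, 6, 9]
r6 m[rain→φ0] = [11, 15, 24]
r6 m[rain→φ3] = [20, 23, 24]
r6 m[rain→φ4] = [16, 17, 25]
r6 m[rain→φ5] = [20, 20, 20]
r6 m[rain→φ7] = [21, 17, 19]
r6 m[fog→φ2] = [0, 0, 0]
r6 m[slip→φ0] = [10, 13, 4]
r6 m[slip→φ1] = [25, 17, 21]
r6 m[slip→φ2] = [21, 25, 20]
r6 m[slip→φ6] = [19, 20, 21]
r6 m[sun→φ1] = [0, 0, 0]
fixed point reached at round 6
b[sun] = ⊗ incoming = [25, 22, 25]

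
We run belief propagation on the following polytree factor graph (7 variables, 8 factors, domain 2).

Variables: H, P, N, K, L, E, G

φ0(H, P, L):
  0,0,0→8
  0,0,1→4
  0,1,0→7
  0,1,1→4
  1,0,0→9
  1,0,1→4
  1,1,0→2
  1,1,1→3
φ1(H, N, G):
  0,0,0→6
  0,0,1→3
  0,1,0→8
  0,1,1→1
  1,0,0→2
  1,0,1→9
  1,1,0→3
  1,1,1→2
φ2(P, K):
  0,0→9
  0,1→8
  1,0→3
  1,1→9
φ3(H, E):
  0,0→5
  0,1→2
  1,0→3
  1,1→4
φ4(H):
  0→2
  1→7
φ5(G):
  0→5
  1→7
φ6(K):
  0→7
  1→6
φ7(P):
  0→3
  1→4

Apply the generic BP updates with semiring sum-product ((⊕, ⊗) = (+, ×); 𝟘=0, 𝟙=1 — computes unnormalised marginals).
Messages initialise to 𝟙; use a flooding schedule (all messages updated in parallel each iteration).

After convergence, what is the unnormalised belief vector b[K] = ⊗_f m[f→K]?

b[K] = [18758670, 20384784]

init: all messages = 𝟙 over 2 values
r1 m[φ0→H] = [23, 18]
r1 m[φ0→P] = [25, 16]
r1 m[φ0→L] = [26, 15]
r1 m[φ1→H] = [18, 16]
r1 m[φ1→N] = [20, 14]
r1 m[φ1→G] = [19, 15]
r1 m[φ2→P] = [17, 12]
r1 m[φ2→K] = [12, 17]
r1 m[φ3→H] = [7, 7]
r1 m[φ3→E] = [8, 6]
r1 m[φ4→H] = [2, 7]
r1 m[φ5→G] = [5, 7]
r1 m[φ6→K] = [7, 6]
r1 m[φ7→P] = [3, 4]
r1 m[H→φ0] = [1, 1]
r1 m[H→φ1] = [1, 1]
r1 m[H→φ3] = [1, 1]
r1 m[H→φ4] = [1, 1]
r1 m[P→φ0] = [1, 1]
r1 m[P→φ2] = [1, 1]
r1 m[P→φ7] = [1, 1]
r1 m[N→φ1] = [1, 1]
r1 m[K→φ2] = [1, 1]
r1 m[K→φ6] = [1, 1]
r1 m[L→φ0] = [1, 1]
r1 m[E→φ3] = [1, 1]
r1 m[G→φ1] = [1, 1]
r1 m[G→φ5] = [1, 1]
r2 m[φ0→H] = [23, 18]
r2 m[φ0→P] = [25, 16]
r2 m[φ0→L] = [26, 15]
r2 m[φ1→H] = [18, 16]
r2 m[φ1→N] = [20, 14]
r2 m[φ1→G] = [19, 15]
r2 m[φ2→P] = [17, 12]
r2 m[φ2→K] = [12, 17]
r2 m[φ3→H] = [7, 7]
r2 m[φ3→E] = [8, 6]
r2 m[φ4→H] = [2, 7]
r2 m[φ5→G] = [5, 7]
r2 m[φ6→K] = [7, 6]
r2 m[φ7→P] = [3, 4]
r2 m[H→φ0] = [252, 784]
r2 m[H→φ1] = [322, 882]
r2 m[H→φ3] = [828, 2016]
r2 m[H→φ4] = [2898, 2016]
r2 m[P→φ0] = [51, 48]
r2 m[P→φ2] = [75, 64]
r2 m[P→φ7] = [425, 192]
r2 m[N→φ1] = [1, 1]
r2 m[K→φ2] = [7, 6]
r2 m[K→φ6] = [12, 17]
r2 m[L→φ0] = [1, 1]
r2 m[E→φ3] = [1, 1]
r2 m[G→φ1] = [5, 7]
r2 m[G→φ5] = [19, 15]
r3 m[φ0→H] = [1140, 903]
r3 m[φ0→P] = [13216, 6692]
r3 m[φ0→L] = [622608, 372624]
r3 m[φ1→H] = [98, 102]
r3 m[φ1→N] = [80808, 40712]
r3 m[φ1→G] = [8918, 10990]
r3 m[φ2→P] = [111, 75]
r3 m[φ2→K] = [867, 1176]
r3 m[φ3→H] = [7, 7]
r3 m[φ3→E] = [10188, 9720]
r3 m[φ4→H] = [2, 7]
r3 m[φ5→G] = [5, 7]
r3 m[φ6→K] = [7, 6]
r3 m[φ7→P] = [3, 4]
r3 m[H→φ0] = [252, 784]
r3 m[H→φ1] = [322, 882]
r3 m[H→φ3] = [828, 2016]
r3 m[H→φ4] = [2898, 2016]
r3 m[P→φ0] = [51, 48]
r3 m[P→φ2] = [75, 64]
r3 m[P→φ7] = [425, 192]
r3 m[N→φ1] = [1, 1]
r3 m[K→φ2] = [7, 6]
r3 m[K→φ6] = [12, 17]
r3 m[L→φ0] = [1, 1]
r3 m[E→φ3] = [1, 1]
r3 m[G→φ1] = [5, 7]
r3 m[G→φ5] = [19, 15]
r4 m[φ0→H] = [1140, 903]
r4 m[φ0→P] = [13216, 6692]
r4 m[φ0→L] = [622608, 372624]
r4 m[φ1→H] = [98, 102]
r4 m[φ1→N] = [80808, 40712]
r4 m[φ1→G] = [8918, 10990]
r4 m[φ2→P] = [111, 75]
r4 m[φ2→K] = [867, 1176]
r4 m[φ3→H] = [7, 7]
r4 m[φ3→E] = [10188, 9720]
r4 m[φ4→H] = [2, 7]
r4 m[φ5→G] = [5, 7]
r4 m[φ6→K] = [7, 6]
r4 m[φ7→P] = [3, 4]
r4 m[H→φ0] = [1372, 4998]
r4 m[H→φ1] = [15960, 44247]
r4 m[H→φ3] = [223440, 644742]
r4 m[H→φ4] = [782040, 644742]
r4 m[P→φ0] = [333, 300]
r4 m[P→φ2] = [39648, 26768]
r4 m[P→φ7] = [1466976, 501900]
r4 m[N→φ1] = [1, 1]
r4 m[K→φ2] = [7, 6]
r4 m[K→φ6] = [867, 1176]
r4 m[L→φ0] = [1, 1]
r4 m[E→φ3] = [1, 1]
r4 m[G→φ1] = [5, 7]
r4 m[G→φ5] = [8918, 10990]
r5 m[φ0→H] = [7296, 5829]
r5 m[φ0→P] = [81438, 40082]
r5 m[φ0→L] = [24514014, 14629440]
r5 m[φ1→H] = [98, 102]
r5 m[φ1→N] = [4043991, 2033283]
r5 m[φ1→G] = [444675, 550557]
r5 m[φ2→P] = [111, 75]
r5 m[φ2→K] = [437136, 558096]
r5 m[φ3→H] = [7, 7]
r5 m[φ3→E] = [3051426, 3025848]
r5 m[φ4→H] = [2, 7]
r5 m[φ5→G] = [5, 7]
r5 m[φ6→K] = [7, 6]
r5 m[φ7→P] = [3, 4]
r5 m[H→φ0] = [1372, 4998]
r5 m[H→φ1] = [15960, 44247]
r5 m[H→φ3] = [223440, 644742]
r5 m[H→φ4] = [782040, 644742]
r5 m[P→φ0] = [333, 300]
r5 m[P→φ2] = [39648, 26768]
r5 m[P→φ7] = [1466976, 501900]
r5 m[N→φ1] = [1, 1]
r5 m[K→φ2] = [7, 6]
r5 m[K→φ6] = [867, 1176]
r5 m[L→φ0] = [1, 1]
r5 m[E→φ3] = [1, 1]
r5 m[G→φ1] = [5, 7]
r5 m[G→φ5] = [8918, 10990]
r6 m[φ0→H] = [7296, 5829]
r6 m[φ0→P] = [81438, 40082]
r6 m[φ0→L] = [24514014, 14629440]
r6 m[φ1→H] = [98, 102]
r6 m[φ1→N] = [4043991, 2033283]
r6 m[φ1→G] = [444675, 550557]
r6 m[φ2→P] = [111, 75]
r6 m[φ2→K] = [437136, 558096]
r6 m[φ3→H] = [7, 7]
r6 m[φ3→E] = [3051426, 3025848]
r6 m[φ4→H] = [2, 7]
r6 m[φ5→G] = [5, 7]
r6 m[φ6→K] = [7, 6]
r6 m[φ7→P] = [3, 4]
r6 m[H→φ0] = [1372, 4998]
r6 m[H→φ1] = [102144, 285621]
r6 m[H→φ3] = [1430016, 4161906]
r6 m[H→φ4] = [5005056, 4161906]
r6 m[P→φ0] = [333, 300]
r6 m[P→φ2] = [244314, 160328]
r6 m[P→φ7] = [9039618, 3006150]
r6 m[N→φ1] = [1, 1]
r6 m[K→φ2] = [7, 6]
r6 m[K→φ6] = [437136, 558096]
r6 m[L→φ0] = [1, 1]
r6 m[E→φ3] = [1, 1]
r6 m[G→φ1] = [5, 7]
r6 m[G→φ5] = [444675, 550557]
r7 m[φ0→H] = [7296, 5829]
r7 m[φ0→P] = [81438, 40082]
r7 m[φ0→L] = [24514014, 14629440]
r7 m[φ1→H] = [98, 102]
r7 m[φ1→N] = [26059677, 13083777]
r7 m[φ1→G] = [2858121, 3550407]
r7 m[φ2→P] = [111, 75]
r7 m[φ2→K] = [2679810, 3397464]
r7 m[φ3→H] = [7, 7]
r7 m[φ3→E] = [19635798, 19507656]
r7 m[φ4→H] = [2, 7]
r7 m[φ5→G] = [5, 7]
r7 m[φ6→K] = [7, 6]
r7 m[φ7→P] = [3, 4]
r7 m[H→φ0] = [1372, 4998]
r7 m[H→φ1] = [102144, 285621]
r7 m[H→φ3] = [1430016, 4161906]
r7 m[H→φ4] = [5005056, 4161906]
r7 m[P→φ0] = [333, 300]
r7 m[P→φ2] = [244314, 160328]
r7 m[P→φ7] = [9039618, 3006150]
r7 m[N→φ1] = [1, 1]
r7 m[K→φ2] = [7, 6]
r7 m[K→φ6] = [437136, 558096]
r7 m[L→φ0] = [1, 1]
r7 m[E→φ3] = [1, 1]
r7 m[G→φ1] = [5, 7]
r7 m[G→φ5] = [444675, 550557]
r8 m[φ0→H] = [7296, 5829]
r8 m[φ0→P] = [81438, 40082]
r8 m[φ0→L] = [24514014, 14629440]
r8 m[φ1→H] = [98, 102]
r8 m[φ1→N] = [26059677, 13083777]
r8 m[φ1→G] = [2858121, 3550407]
r8 m[φ2→P] = [111, 75]
r8 m[φ2→K] = [2679810, 3397464]
r8 m[φ3→H] = [7, 7]
r8 m[φ3→E] = [19635798, 19507656]
r8 m[φ4→H] = [2, 7]
r8 m[φ5→G] = [5, 7]
r8 m[φ6→K] = [7, 6]
r8 m[φ7→P] = [3, 4]
r8 m[H→φ0] = [1372, 4998]
r8 m[H→φ1] = [102144, 285621]
r8 m[H→φ3] = [1430016, 4161906]
r8 m[H→φ4] = [5005056, 4161906]
r8 m[P→φ0] = [333, 300]
r8 m[P→φ2] = [244314, 160328]
r8 m[P→φ7] = [9039618, 3006150]
r8 m[N→φ1] = [1, 1]
r8 m[K→φ2] = [7, 6]
r8 m[K→φ6] = [2679810, 3397464]
r8 m[L→φ0] = [1, 1]
r8 m[E→φ3] = [1, 1]
r8 m[G→φ1] = [5, 7]
r8 m[G→φ5] = [2858121, 3550407]
r9 m[φ0→H] = [7296, 5829]
r9 m[φ0→P] = [81438, 40082]
r9 m[φ0→L] = [24514014, 14629440]
r9 m[φ1→H] = [98, 102]
r9 m[φ1→N] = [26059677, 13083777]
r9 m[φ1→G] = [2858121, 3550407]
r9 m[φ2→P] = [111, 75]
r9 m[φ2→K] = [2679810, 3397464]
r9 m[φ3→H] = [7, 7]
r9 m[φ3→E] = [19635798, 19507656]
r9 m[φ4→H] = [2, 7]
r9 m[φ5→G] = [5, 7]
r9 m[φ6→K] = [7, 6]
r9 m[φ7→P] = [3, 4]
r9 m[H→φ0] = [1372, 4998]
r9 m[H→φ1] = [102144, 285621]
r9 m[H→φ3] = [1430016, 4161906]
r9 m[H→φ4] = [5005056, 4161906]
r9 m[P→φ0] = [333, 300]
r9 m[P→φ2] = [244314, 160328]
r9 m[P→φ7] = [9039618, 3006150]
r9 m[N→φ1] = [1, 1]
r9 m[K→φ2] = [7, 6]
r9 m[K→φ6] = [2679810, 3397464]
r9 m[L→φ0] = [1, 1]
r9 m[E→φ3] = [1, 1]
r9 m[G→φ1] = [5, 7]
r9 m[G→φ5] = [2858121, 3550407]
fixed point reached at round 9
b[K] = ⊗ incoming = [18758670, 20384784]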